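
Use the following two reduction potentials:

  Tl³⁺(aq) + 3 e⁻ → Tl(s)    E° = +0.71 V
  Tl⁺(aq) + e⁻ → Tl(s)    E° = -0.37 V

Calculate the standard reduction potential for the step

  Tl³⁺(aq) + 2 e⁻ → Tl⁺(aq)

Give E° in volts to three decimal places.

+1.250 V

Sequential free energies add, so n₃E°₃ = n₁E°₁ + n₂E°₂.
With n₃ = 3, and the known step contributing 1×(-0.37) V, the unknown satisfies 2·E° = 3×(+0.71) − 1×(-0.37) = +2.500.
E° = +2.500 / 2 = +1.250 V.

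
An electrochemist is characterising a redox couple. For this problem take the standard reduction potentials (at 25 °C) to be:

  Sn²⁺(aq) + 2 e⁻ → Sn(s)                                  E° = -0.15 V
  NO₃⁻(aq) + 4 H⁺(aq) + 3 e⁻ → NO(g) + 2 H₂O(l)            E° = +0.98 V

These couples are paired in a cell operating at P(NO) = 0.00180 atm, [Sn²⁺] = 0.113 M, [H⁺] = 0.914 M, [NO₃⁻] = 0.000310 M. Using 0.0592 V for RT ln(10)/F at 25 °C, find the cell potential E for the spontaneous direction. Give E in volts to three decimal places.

NO₃⁻/NO is the cathode (higher E°), Sn²⁺/Sn the anode: E°cell = +0.98 − (-0.15) = +1.13 V, n = 6.
Overall: 2 NO₃⁻(aq) + 8 H⁺(aq) + 3 Sn(s) → 2 NO(g) + 4 H₂O(l) + 3 Sn²⁺(aq)
Q = P(NO)^2·[Sn²⁺]^3 / ([NO₃⁻]^2·[H⁺]^8); log Q = -1.001.
E = E° − (0.0592/n) log Q = +1.13 − (0.0592/6)(-1.001) = +1.140 V.

+1.140 V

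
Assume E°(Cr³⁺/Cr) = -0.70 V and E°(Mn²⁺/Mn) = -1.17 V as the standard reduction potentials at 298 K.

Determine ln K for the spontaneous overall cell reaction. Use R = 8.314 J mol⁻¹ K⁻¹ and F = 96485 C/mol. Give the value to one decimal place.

109.8

Cathode: Cr³⁺/Cr; anode: Mn²⁺/Mn. E°cell = (-0.70) − (-1.17) = +0.47 V, with n = 6.
ΔG° = −nFE° = −RT ln K, so ln K = nFE°/(RT) = (6)(96485)(+0.47) / ((8.314)(298)) = 109.820.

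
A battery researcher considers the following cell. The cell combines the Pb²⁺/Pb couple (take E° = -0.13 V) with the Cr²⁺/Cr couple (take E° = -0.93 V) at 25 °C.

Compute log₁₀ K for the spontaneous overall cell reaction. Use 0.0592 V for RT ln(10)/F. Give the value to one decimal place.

Cathode: Pb²⁺/Pb; anode: Cr²⁺/Cr. E°cell = +0.80 V, n = 2.
log K = nE°cell / 0.0592 = (2)(+0.80) / 0.0592 = 27.0.

27.0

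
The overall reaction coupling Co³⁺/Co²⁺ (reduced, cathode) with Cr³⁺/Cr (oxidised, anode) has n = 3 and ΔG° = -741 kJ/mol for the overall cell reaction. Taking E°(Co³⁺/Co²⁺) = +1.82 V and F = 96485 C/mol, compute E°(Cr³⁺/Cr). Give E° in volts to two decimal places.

E°cell = −ΔG°/(nF) = −(-741×10³)/((3)(96485)) = +2.560 V.
Since Co³⁺/Co²⁺ is the cathode and Cr³⁺/Cr the anode, E°cell = E°(Co³⁺/Co²⁺) − E°(Cr³⁺/Cr).
So E°(Cr³⁺/Cr) = E°(Co³⁺/Co²⁺) − E°cell = (+1.82) − (+2.560) = -0.74 V.

-0.74 V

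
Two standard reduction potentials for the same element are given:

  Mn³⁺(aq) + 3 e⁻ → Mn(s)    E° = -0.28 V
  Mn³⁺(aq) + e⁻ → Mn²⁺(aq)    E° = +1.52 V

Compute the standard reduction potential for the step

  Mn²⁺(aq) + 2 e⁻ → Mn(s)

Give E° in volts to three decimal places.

Sequential free energies add, so n₃E°₃ = n₁E°₁ + n₂E°₂.
With n₃ = 3, and the known step contributing 1×(+1.52) V, the unknown satisfies 2·E° = 3×(-0.28) − 1×(+1.52) = -2.360.
E° = -2.360 / 2 = -1.180 V.

-1.180 V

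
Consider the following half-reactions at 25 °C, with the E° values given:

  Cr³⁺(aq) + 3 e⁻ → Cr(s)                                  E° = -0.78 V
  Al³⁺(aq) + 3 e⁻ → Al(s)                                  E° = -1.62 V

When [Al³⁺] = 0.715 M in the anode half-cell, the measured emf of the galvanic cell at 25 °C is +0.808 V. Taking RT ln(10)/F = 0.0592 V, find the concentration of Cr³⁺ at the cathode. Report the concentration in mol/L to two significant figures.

Cr³⁺/Cr is the cathode, Al³⁺/Al the anode: E°cell = +0.84 V, n = 3.
Overall reaction: Cr³⁺(aq) + Al(s) → Cr(s) + Al³⁺(aq); Q = [Al³⁺]^1/[Cr³⁺]^1.
From E = E° − (0.0592/n) log Q: log Q = (E° − E)·n/0.0592 = (+0.84 − (+0.808))·3/0.0592 = 1.6216.
So 1·log[Cr³⁺] = 1·log(0.715) − log Q = -0.1457 − (1.6216) = -1.7673; [Cr³⁺] = 10^(-1.7673) ≈ 0.017 M.

0.017 M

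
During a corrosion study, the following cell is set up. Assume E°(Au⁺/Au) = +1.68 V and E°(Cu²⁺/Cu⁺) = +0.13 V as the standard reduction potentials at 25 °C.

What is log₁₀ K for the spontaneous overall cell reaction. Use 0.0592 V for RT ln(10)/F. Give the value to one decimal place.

26.2

Cathode: Au⁺/Au; anode: Cu²⁺/Cu⁺. E°cell = +1.55 V, n = 1.
log K = nE°cell / 0.0592 = (1)(+1.55) / 0.0592 = 26.2.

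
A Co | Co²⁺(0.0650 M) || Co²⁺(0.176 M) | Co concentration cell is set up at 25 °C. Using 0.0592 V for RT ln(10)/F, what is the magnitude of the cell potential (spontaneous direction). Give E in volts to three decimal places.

+0.013 V

For a concentration cell E°cell = 0. The 0.176 M side is the cathode (reduction is favoured where [Co²⁺] is higher).
With n = 2, E = −(0.0592/2) log([Co²⁺]ₐₙ/[Co²⁺]꜀ₐₜ) = −(0.0592/2) log(0.065/0.176) = −(0.0592/2)(-0.433) = +0.013 V.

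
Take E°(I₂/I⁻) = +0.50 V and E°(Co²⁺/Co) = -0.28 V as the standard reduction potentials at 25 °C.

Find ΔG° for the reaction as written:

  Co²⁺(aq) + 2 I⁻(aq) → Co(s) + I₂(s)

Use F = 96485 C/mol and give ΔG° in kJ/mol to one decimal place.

+150.5 kJ/mol

As written, Co²⁺/Co is reduced (cathode) and I₂/I⁻ is oxidised (anode), so E°cell = (-0.28) − (+0.50) = -0.78 V.
Balancing electrons gives n = 2.
ΔG° = −nFE° = −(2)(96485)(-0.78) = 150,517 J = +150.5 kJ/mol.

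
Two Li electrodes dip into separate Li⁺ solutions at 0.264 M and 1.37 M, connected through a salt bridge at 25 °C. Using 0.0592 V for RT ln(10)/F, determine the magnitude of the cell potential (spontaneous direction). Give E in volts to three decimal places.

For a concentration cell E°cell = 0. The 1.37 M side is the cathode (reduction is favoured where [Li⁺] is higher).
With n = 1, E = −(0.0592/1) log([Li⁺]ₐₙ/[Li⁺]꜀ₐₜ) = −(0.0592/1) log(0.264/1.37) = −(0.0592/1)(-0.715) = +0.042 V.

+0.042 V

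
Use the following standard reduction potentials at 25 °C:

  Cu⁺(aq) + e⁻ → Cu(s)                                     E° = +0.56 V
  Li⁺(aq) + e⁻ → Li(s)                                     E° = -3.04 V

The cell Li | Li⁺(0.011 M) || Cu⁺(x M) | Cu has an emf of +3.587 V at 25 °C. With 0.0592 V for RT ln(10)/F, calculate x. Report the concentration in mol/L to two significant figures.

0.0066 M

Cu⁺/Cu is the cathode, Li⁺/Li the anode: E°cell = +3.60 V, n = 1.
Overall reaction: Cu⁺(aq) + Li(s) → Cu(s) + Li⁺(aq); Q = [Li⁺]^1/[Cu⁺]^1.
From E = E° − (0.0592/n) log Q: log Q = (E° − E)·n/0.0592 = (+3.60 − (+3.587))·1/0.0592 = 0.2196.
So 1·log[Cu⁺] = 1·log(0.011) − log Q = -1.9586 − (0.2196) = -2.1782; [Cu⁺] = 10^(-2.1782) ≈ 0.0066 M.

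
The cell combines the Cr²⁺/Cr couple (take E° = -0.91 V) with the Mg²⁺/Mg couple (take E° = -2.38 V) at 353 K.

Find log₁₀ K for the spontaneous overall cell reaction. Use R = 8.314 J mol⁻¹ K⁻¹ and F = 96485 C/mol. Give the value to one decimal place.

Cathode: Cr²⁺/Cr; anode: Mg²⁺/Mg. E°cell = (-0.91) − (-2.38) = +1.47 V, with n = 2.
ΔG° = −nFE° = −RT ln K, so ln K = nFE°/(RT) = (2)(96485)(+1.47) / ((8.314)(353)) = 96.655.
log₁₀ K = 96.655 / ln 10 = 42.0.

42.0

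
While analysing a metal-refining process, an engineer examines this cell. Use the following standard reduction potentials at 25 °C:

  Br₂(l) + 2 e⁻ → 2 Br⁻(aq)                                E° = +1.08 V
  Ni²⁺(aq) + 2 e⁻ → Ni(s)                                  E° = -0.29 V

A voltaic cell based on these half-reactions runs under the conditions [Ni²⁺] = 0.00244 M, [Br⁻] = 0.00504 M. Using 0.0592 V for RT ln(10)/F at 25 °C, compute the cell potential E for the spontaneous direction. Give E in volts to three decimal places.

+1.583 V

Br₂/Br⁻ is the cathode (higher E°), Ni²⁺/Ni the anode: E°cell = +1.08 − (-0.29) = +1.37 V, n = 2.
Overall: Br₂(l) + Ni(s) → 2 Br⁻(aq) + Ni²⁺(aq)
Q = [Br⁻]^2·[Ni²⁺]; log Q = -7.208.
E = E° − (0.0592/n) log Q = +1.37 − (0.0592/2)(-7.208) = +1.583 V.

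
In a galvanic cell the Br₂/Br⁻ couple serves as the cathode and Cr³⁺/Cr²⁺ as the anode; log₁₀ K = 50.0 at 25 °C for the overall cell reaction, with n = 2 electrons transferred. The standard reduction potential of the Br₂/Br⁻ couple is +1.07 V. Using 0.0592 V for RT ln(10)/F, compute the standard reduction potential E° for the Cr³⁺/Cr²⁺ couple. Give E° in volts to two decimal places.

-0.41 V

E°cell = (0.0592/n)·log K = (0.0592/2)(50.0) = +1.480 V.
Since Br₂/Br⁻ is the cathode and Cr³⁺/Cr²⁺ the anode, E°cell = E°(Br₂/Br⁻) − E°(Cr³⁺/Cr²⁺).
So E°(Cr³⁺/Cr²⁺) = E°(Br₂/Br⁻) − E°cell = (+1.07) − (+1.480) = -0.41 V.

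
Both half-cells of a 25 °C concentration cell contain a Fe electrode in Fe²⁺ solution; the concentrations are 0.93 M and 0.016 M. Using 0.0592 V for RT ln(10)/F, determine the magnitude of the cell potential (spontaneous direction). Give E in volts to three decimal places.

For a concentration cell E°cell = 0. The 0.93 M side is the cathode (reduction is favoured where [Fe²⁺] is higher).
With n = 2, E = −(0.0592/2) log([Fe²⁺]ₐₙ/[Fe²⁺]꜀ₐₜ) = −(0.0592/2) log(0.016/0.93) = −(0.0592/2)(-1.764) = +0.052 V.

+0.052 V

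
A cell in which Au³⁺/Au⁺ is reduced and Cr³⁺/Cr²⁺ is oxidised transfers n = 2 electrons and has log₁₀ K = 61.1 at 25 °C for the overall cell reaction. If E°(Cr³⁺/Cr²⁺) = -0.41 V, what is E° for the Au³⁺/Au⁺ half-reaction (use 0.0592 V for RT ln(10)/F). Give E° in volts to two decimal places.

+1.40 V

E°cell = (0.0592/n)·log K = (0.0592/2)(61.1) = +1.809 V.
Since Au³⁺/Au⁺ is the cathode and Cr³⁺/Cr²⁺ the anode, E°cell = E°(Au³⁺/Au⁺) − E°(Cr³⁺/Cr²⁺).
So E°(Au³⁺/Au⁺) = E°cell + E°(Cr³⁺/Cr²⁺) = +1.809 + (-0.41) = +1.40 V.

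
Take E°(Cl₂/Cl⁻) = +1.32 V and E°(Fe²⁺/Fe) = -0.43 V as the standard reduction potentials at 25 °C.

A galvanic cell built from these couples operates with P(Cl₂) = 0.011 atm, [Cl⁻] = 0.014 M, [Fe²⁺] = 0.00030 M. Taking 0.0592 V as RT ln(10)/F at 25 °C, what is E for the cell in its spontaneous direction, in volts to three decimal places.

+1.906 V

Cl₂/Cl⁻ is the cathode (higher E°), Fe²⁺/Fe the anode: E°cell = +1.32 − (-0.43) = +1.75 V, n = 2.
Overall: Cl₂(g) + Fe(s) → 2 Cl⁻(aq) + Fe²⁺(aq)
Q = [Cl⁻]^2·[Fe²⁺] / (P(Cl₂)); log Q = -5.272.
E = E° − (0.0592/n) log Q = +1.75 − (0.0592/2)(-5.272) = +1.906 V.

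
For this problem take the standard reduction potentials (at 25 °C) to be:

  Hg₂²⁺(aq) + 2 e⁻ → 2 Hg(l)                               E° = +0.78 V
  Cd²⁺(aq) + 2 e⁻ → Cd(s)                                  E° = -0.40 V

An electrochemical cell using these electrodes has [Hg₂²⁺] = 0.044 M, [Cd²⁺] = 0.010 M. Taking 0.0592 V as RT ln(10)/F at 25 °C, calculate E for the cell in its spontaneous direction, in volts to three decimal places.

Hg₂²⁺/Hg is the cathode (higher E°), Cd²⁺/Cd the anode: E°cell = +0.78 − (-0.40) = +1.18 V, n = 2.
Overall: Hg₂²⁺(aq) + Cd(s) → 2 Hg(l) + Cd²⁺(aq)
Q = [Cd²⁺] / ([Hg₂²⁺]); log Q = -0.643.
E = E° − (0.0592/n) log Q = +1.18 − (0.0592/2)(-0.643) = +1.199 V.

+1.199 V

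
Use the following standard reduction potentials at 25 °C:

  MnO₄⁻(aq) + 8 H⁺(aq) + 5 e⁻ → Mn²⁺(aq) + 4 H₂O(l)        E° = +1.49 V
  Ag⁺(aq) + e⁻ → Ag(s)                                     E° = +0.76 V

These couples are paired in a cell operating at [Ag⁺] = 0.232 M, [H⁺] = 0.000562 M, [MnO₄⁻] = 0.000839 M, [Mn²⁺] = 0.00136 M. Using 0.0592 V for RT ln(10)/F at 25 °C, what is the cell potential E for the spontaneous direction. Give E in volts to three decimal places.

MnO₄⁻/Mn²⁺ is the cathode (higher E°), Ag⁺/Ag the anode: E°cell = +1.49 − (+0.76) = +0.73 V, n = 5.
Overall: MnO₄⁻(aq) + 8 H⁺(aq) + 5 Ag(s) → Mn²⁺(aq) + 4 H₂O(l) + 5 Ag⁺(aq)
Q = [Mn²⁺]·[Ag⁺]^5 / ([MnO₄⁻]·[H⁺]^8); log Q = 23.039.
E = E° − (0.0592/n) log Q = +0.73 − (0.0592/5)(23.039) = +0.457 V.

+0.457 V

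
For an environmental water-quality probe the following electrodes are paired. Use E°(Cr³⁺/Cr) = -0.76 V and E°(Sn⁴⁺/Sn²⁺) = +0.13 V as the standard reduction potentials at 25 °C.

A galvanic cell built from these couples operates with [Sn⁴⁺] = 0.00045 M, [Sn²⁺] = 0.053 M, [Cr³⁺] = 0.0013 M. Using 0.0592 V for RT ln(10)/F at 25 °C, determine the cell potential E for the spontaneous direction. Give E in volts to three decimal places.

+0.886 V

Sn⁴⁺/Sn²⁺ is the cathode (higher E°), Cr³⁺/Cr the anode: E°cell = +0.13 − (-0.76) = +0.89 V, n = 6.
Overall: 3 Sn⁴⁺(aq) + 2 Cr(s) → 3 Sn²⁺(aq) + 2 Cr³⁺(aq)
Q = [Sn²⁺]^3·[Cr³⁺]^2 / ([Sn⁴⁺]^3); log Q = 0.441.
E = E° − (0.0592/n) log Q = +0.89 − (0.0592/6)(0.441) = +0.886 V.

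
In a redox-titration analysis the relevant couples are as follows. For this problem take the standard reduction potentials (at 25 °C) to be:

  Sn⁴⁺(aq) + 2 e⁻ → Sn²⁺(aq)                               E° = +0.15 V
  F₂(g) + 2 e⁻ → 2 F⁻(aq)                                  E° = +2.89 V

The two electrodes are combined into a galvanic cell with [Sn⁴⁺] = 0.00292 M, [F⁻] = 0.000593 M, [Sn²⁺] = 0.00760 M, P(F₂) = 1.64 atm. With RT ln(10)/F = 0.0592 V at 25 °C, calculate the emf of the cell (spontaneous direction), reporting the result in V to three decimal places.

F₂/F⁻ is the cathode (higher E°), Sn⁴⁺/Sn²⁺ the anode: E°cell = +2.89 − (+0.15) = +2.74 V, n = 2.
Overall: F₂(g) + Sn²⁺(aq) → 2 F⁻(aq) + Sn⁴⁺(aq)
Q = [F⁻]^2·[Sn⁴⁺] / (P(F₂)·[Sn²⁺]); log Q = -7.084.
E = E° − (0.0592/n) log Q = +2.74 − (0.0592/2)(-7.084) = +2.950 V.

+2.950 V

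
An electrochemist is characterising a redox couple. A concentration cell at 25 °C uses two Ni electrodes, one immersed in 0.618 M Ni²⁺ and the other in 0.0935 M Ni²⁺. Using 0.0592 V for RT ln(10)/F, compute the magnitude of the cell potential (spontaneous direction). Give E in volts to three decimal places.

+0.024 V

For a concentration cell E°cell = 0. The 0.618 M side is the cathode (reduction is favoured where [Ni²⁺] is higher).
With n = 2, E = −(0.0592/2) log([Ni²⁺]ₐₙ/[Ni²⁺]꜀ₐₜ) = −(0.0592/2) log(0.0935/0.618) = −(0.0592/2)(-0.820) = +0.024 V.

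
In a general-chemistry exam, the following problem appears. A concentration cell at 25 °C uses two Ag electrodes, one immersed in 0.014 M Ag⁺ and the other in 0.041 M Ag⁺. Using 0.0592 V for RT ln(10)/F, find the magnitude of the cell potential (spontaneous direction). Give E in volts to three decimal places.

For a concentration cell E°cell = 0. The 0.041 M side is the cathode (reduction is favoured where [Ag⁺] is higher).
With n = 1, E = −(0.0592/1) log([Ag⁺]ₐₙ/[Ag⁺]꜀ₐₜ) = −(0.0592/1) log(0.014/0.041) = −(0.0592/1)(-0.467) = +0.028 V.

+0.028 V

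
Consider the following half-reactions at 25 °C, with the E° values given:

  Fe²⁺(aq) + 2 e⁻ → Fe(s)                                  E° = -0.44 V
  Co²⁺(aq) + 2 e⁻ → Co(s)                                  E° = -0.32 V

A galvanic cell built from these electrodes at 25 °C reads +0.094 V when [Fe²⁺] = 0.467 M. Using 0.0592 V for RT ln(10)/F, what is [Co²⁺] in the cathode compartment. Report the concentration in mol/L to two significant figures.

0.062 M

Co²⁺/Co is the cathode, Fe²⁺/Fe the anode: E°cell = +0.12 V, n = 2.
Overall reaction: Co²⁺(aq) + Fe(s) → Co(s) + Fe²⁺(aq); Q = [Fe²⁺]^1/[Co²⁺]^1.
From E = E° − (0.0592/n) log Q: log Q = (E° − E)·n/0.0592 = (+0.12 − (+0.094))·2/0.0592 = 0.8784.
So 1·log[Co²⁺] = 1·log(0.467) − log Q = -0.3307 − (0.8784) = -1.2091; [Co²⁺] = 10^(-1.2091) ≈ 0.062 M.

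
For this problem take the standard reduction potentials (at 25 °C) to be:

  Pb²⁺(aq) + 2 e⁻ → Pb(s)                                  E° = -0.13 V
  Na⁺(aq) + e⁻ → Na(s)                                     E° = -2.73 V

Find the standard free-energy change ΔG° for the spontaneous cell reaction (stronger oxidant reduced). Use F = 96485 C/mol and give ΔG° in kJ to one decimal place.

Pb²⁺/Pb (E° = -0.13 V) is the cathode; Na⁺/Na (E° = -2.73 V) is the anode, so E°cell = +2.60 V.
Balancing electrons gives n = 2 (lcm of 2 and 1).
ΔG° = −nFE° = −(2)(96485)(+2.60) = -501,722 J = -501.7 kJ.

-501.7 kJ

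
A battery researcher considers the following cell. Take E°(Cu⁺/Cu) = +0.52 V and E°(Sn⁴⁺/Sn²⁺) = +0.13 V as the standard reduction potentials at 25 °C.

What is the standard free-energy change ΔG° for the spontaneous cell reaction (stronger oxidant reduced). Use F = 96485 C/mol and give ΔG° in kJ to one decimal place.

Cu⁺/Cu (E° = +0.52 V) is the cathode; Sn⁴⁺/Sn²⁺ (E° = +0.13 V) is the anode, so E°cell = +0.39 V.
Balancing electrons gives n = 2 (lcm of 1 and 2).
ΔG° = −nFE° = −(2)(96485)(+0.39) = -75,258 J = -75.3 kJ.

-75.3 kJ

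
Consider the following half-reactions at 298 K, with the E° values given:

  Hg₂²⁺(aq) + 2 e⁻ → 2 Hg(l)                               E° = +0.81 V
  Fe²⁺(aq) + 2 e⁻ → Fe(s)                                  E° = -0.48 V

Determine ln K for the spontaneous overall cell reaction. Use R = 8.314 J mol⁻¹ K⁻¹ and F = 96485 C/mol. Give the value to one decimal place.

Cathode: Hg₂²⁺/Hg; anode: Fe²⁺/Fe. E°cell = (+0.81) − (-0.48) = +1.29 V, with n = 2.
ΔG° = −nFE° = −RT ln K, so ln K = nFE°/(RT) = (2)(96485)(+1.29) / ((8.314)(298)) = 100.474.

100.5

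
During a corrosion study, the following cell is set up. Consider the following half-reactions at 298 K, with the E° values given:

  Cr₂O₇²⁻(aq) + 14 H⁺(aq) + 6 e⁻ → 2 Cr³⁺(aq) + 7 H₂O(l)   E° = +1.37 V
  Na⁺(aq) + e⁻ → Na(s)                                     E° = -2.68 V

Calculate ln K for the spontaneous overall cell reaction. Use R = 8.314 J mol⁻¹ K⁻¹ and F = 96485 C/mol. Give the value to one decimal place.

946.3

Cathode: Cr₂O₇²⁻/Cr³⁺; anode: Na⁺/Na. E°cell = (+1.37) − (-2.68) = +4.05 V, with n = 6.
ΔG° = −nFE° = −RT ln K, so ln K = nFE°/(RT) = (6)(96485)(+4.05) / ((8.314)(298)) = 946.324.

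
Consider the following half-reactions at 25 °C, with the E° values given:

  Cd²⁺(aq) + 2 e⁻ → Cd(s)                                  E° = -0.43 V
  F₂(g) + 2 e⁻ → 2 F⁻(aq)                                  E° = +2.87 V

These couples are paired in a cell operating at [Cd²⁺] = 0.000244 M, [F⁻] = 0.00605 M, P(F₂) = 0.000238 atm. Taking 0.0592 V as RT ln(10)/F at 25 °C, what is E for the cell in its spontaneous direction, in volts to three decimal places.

F₂/F⁻ is the cathode (higher E°), Cd²⁺/Cd the anode: E°cell = +2.87 − (-0.43) = +3.30 V, n = 2.
Overall: F₂(g) + Cd(s) → 2 F⁻(aq) + Cd²⁺(aq)
Q = [F⁻]^2·[Cd²⁺] / (P(F₂)); log Q = -4.426.
E = E° − (0.0592/n) log Q = +3.30 − (0.0592/2)(-4.426) = +3.431 V.

+3.431 V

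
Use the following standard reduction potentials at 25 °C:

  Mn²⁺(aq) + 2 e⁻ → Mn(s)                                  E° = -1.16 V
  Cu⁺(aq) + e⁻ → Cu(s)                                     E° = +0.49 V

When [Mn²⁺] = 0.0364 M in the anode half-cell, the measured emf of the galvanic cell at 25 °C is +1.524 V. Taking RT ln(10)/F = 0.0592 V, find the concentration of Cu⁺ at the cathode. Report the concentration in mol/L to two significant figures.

Cu⁺/Cu is the cathode, Mn²⁺/Mn the anode: E°cell = +1.65 V, n = 2.
Overall reaction: 2 Cu⁺(aq) + Mn(s) → 2 Cu(s) + Mn²⁺(aq); Q = [Mn²⁺]^1/[Cu⁺]^2.
From E = E° − (0.0592/n) log Q: log Q = (E° − E)·n/0.0592 = (+1.65 − (+1.524))·2/0.0592 = 4.2568.
So 2·log[Cu⁺] = 1·log(0.0364) − log Q = -1.4389 − (4.2568) = -5.6957; log[Cu⁺] = -5.6957 / 2 = -2.8479; [Cu⁺] = 10^(-2.8479) ≈ 0.0014 M.

0.0014 M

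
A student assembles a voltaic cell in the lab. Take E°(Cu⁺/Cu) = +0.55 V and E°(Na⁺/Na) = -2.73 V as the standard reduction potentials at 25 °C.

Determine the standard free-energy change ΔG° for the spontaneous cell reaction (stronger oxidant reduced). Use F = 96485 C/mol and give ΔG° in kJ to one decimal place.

-316.5 kJ

Cu⁺/Cu (E° = +0.55 V) is the cathode; Na⁺/Na (E° = -2.73 V) is the anode, so E°cell = +3.28 V.
Balancing electrons gives n = 1 (lcm of 1 and 1).
ΔG° = −nFE° = −(1)(96485)(+3.28) = -316,471 J = -316.5 kJ.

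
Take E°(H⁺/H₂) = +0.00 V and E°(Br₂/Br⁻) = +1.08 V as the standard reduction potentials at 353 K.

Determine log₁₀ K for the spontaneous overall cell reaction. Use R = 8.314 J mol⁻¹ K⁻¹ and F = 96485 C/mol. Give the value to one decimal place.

30.8

Cathode: Br₂/Br⁻; anode: H⁺/H₂. E°cell = (+1.08) − (+0.00) = +1.08 V, with n = 2.
ΔG° = −nFE° = −RT ln K, so ln K = nFE°/(RT) = (2)(96485)(+1.08) / ((8.314)(353)) = 71.012.
log₁₀ K = 71.012 / ln 10 = 30.8.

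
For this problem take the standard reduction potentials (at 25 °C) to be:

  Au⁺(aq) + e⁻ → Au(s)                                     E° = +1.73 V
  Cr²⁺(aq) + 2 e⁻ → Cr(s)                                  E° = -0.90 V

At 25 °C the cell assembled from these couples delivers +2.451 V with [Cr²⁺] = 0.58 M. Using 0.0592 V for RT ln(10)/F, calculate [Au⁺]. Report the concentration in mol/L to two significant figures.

0.00072 M

Au⁺/Au is the cathode, Cr²⁺/Cr the anode: E°cell = +2.63 V, n = 2.
Overall reaction: 2 Au⁺(aq) + Cr(s) → 2 Au(s) + Cr²⁺(aq); Q = [Cr²⁺]^1/[Au⁺]^2.
From E = E° − (0.0592/n) log Q: log Q = (E° − E)·n/0.0592 = (+2.63 − (+2.451))·2/0.0592 = 6.0473.
So 2·log[Au⁺] = 1·log(0.58) − log Q = -0.2366 − (6.0473) = -6.2839; log[Au⁺] = -6.2839 / 2 = -3.1420; [Au⁺] = 10^(-3.1420) ≈ 0.00072 M.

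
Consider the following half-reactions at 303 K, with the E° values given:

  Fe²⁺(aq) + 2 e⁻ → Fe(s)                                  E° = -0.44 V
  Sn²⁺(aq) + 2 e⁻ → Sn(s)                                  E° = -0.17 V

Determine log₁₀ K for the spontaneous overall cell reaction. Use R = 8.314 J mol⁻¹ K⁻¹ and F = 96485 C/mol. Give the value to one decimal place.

Cathode: Sn²⁺/Sn; anode: Fe²⁺/Fe. E°cell = (-0.17) − (-0.44) = +0.27 V, with n = 2.
ΔG° = −nFE° = −RT ln K, so ln K = nFE°/(RT) = (2)(96485)(+0.27) / ((8.314)(303)) = 20.682.
log₁₀ K = 20.682 / ln 10 = 9.0.

9.0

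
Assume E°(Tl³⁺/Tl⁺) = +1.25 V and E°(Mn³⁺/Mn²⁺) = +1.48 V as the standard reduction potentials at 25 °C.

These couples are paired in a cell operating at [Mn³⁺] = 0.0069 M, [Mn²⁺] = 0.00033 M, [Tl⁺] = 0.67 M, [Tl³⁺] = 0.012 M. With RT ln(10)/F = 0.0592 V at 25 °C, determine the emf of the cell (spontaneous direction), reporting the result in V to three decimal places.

Mn³⁺/Mn²⁺ is the cathode (higher E°), Tl³⁺/Tl⁺ the anode: E°cell = +1.48 − (+1.25) = +0.23 V, n = 2.
Overall: 2 Mn³⁺(aq) + Tl⁺(aq) → 2 Mn²⁺(aq) + Tl³⁺(aq)
Q = [Mn²⁺]^2·[Tl³⁺] / ([Mn³⁺]^2·[Tl⁺]); log Q = -4.388.
E = E° − (0.0592/n) log Q = +0.23 − (0.0592/2)(-4.388) = +0.360 V.

+0.360 V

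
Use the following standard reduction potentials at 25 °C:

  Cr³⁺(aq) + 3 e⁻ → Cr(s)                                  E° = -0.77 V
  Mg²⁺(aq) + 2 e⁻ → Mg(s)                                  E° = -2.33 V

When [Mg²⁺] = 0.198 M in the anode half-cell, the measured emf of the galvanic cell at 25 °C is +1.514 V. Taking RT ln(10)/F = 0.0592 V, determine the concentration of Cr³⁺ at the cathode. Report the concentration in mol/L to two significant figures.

0.00041 M

Cr³⁺/Cr is the cathode, Mg²⁺/Mg the anode: E°cell = +1.56 V, n = 6.
Overall reaction: 2 Cr³⁺(aq) + 3 Mg(s) → 2 Cr(s) + 3 Mg²⁺(aq); Q = [Mg²⁺]^3/[Cr³⁺]^2.
From E = E° − (0.0592/n) log Q: log Q = (E° − E)·n/0.0592 = (+1.56 − (+1.514))·6/0.0592 = 4.6622.
So 2·log[Cr³⁺] = 3·log(0.198) − log Q = -2.1100 − (4.6622) = -6.7722; log[Cr³⁺] = -6.7722 / 2 = -3.3861; [Cr³⁺] = 10^(-3.3861) ≈ 0.00041 M.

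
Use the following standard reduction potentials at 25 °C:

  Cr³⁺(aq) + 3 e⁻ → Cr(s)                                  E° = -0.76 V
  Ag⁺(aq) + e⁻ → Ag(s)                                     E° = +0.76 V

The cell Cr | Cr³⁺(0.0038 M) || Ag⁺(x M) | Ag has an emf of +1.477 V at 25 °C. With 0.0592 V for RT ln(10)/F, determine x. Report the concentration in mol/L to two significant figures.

Ag⁺/Ag is the cathode, Cr³⁺/Cr the anode: E°cell = +1.52 V, n = 3.
Overall reaction: 3 Ag⁺(aq) + Cr(s) → 3 Ag(s) + Cr³⁺(aq); Q = [Cr³⁺]^1/[Ag⁺]^3.
From E = E° − (0.0592/n) log Q: log Q = (E° − E)·n/0.0592 = (+1.52 − (+1.477))·3/0.0592 = 2.1791.
So 3·log[Ag⁺] = 1·log(0.0038) − log Q = -2.4202 − (2.1791) = -4.5993; log[Ag⁺] = -4.5993 / 3 = -1.5331; [Ag⁺] = 10^(-1.5331) ≈ 0.029 M.

0.029 M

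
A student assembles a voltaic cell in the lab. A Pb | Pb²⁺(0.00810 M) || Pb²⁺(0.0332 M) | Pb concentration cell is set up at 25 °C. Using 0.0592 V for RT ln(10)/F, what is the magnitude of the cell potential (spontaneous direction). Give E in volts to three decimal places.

For a concentration cell E°cell = 0. The 0.0332 M side is the cathode (reduction is favoured where [Pb²⁺] is higher).
With n = 2, E = −(0.0592/2) log([Pb²⁺]ₐₙ/[Pb²⁺]꜀ₐₜ) = −(0.0592/2) log(0.0081/0.0332) = −(0.0592/2)(-0.613) = +0.018 V.

+0.018 V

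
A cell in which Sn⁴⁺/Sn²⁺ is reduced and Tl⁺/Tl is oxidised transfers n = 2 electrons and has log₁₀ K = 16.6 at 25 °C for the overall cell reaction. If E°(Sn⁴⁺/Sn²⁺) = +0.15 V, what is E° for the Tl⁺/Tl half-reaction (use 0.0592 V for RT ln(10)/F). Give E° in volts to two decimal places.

-0.34 V

E°cell = (0.0592/n)·log K = (0.0592/2)(16.6) = +0.491 V.
Since Sn⁴⁺/Sn²⁺ is the cathode and Tl⁺/Tl the anode, E°cell = E°(Sn⁴⁺/Sn²⁺) − E°(Tl⁺/Tl).
So E°(Tl⁺/Tl) = E°(Sn⁴⁺/Sn²⁺) − E°cell = (+0.15) − (+0.491) = -0.34 V.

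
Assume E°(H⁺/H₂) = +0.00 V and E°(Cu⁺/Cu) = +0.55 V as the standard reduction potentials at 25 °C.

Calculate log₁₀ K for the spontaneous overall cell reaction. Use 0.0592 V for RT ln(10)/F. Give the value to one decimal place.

Cathode: Cu⁺/Cu; anode: H⁺/H₂. E°cell = +0.55 V, n = 2.
log K = nE°cell / 0.0592 = (2)(+0.55) / 0.0592 = 18.6.

18.6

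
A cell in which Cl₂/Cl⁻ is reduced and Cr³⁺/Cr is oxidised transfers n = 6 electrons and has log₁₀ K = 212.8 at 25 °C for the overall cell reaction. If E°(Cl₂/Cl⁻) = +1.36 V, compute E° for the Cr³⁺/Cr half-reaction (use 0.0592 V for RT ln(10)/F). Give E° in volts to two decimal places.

E°cell = (0.0592/n)·log K = (0.0592/6)(212.8) = +2.100 V.
Since Cl₂/Cl⁻ is the cathode and Cr³⁺/Cr the anode, E°cell = E°(Cl₂/Cl⁻) − E°(Cr³⁺/Cr).
So E°(Cr³⁺/Cr) = E°(Cl₂/Cl⁻) − E°cell = (+1.36) − (+2.100) = -0.74 V.

-0.74 V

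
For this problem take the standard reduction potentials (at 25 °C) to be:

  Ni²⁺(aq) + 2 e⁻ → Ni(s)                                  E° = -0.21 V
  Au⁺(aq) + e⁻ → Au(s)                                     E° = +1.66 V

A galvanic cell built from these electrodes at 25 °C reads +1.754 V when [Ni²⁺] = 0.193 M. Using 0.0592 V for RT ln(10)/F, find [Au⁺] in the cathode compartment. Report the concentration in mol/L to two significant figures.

0.0048 M

Au⁺/Au is the cathode, Ni²⁺/Ni the anode: E°cell = +1.87 V, n = 2.
Overall reaction: 2 Au⁺(aq) + Ni(s) → 2 Au(s) + Ni²⁺(aq); Q = [Ni²⁺]^1/[Au⁺]^2.
From E = E° − (0.0592/n) log Q: log Q = (E° − E)·n/0.0592 = (+1.87 − (+1.754))·2/0.0592 = 3.9189.
So 2·log[Au⁺] = 1·log(0.193) − log Q = -0.7144 − (3.9189) = -4.6333; log[Au⁺] = -4.6333 / 2 = -2.3167; [Au⁺] = 10^(-2.3167) ≈ 0.0048 M.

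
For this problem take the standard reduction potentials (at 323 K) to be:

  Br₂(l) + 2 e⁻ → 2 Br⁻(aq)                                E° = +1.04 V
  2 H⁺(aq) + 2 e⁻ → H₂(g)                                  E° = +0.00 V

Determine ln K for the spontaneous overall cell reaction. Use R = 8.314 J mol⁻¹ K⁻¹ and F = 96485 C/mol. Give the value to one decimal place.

Cathode: Br₂/Br⁻; anode: H⁺/H₂. E°cell = (+1.04) − (+0.00) = +1.04 V, with n = 2.
ΔG° = −nFE° = −RT ln K, so ln K = nFE°/(RT) = (2)(96485)(+1.04) / ((8.314)(323)) = 74.733.

74.7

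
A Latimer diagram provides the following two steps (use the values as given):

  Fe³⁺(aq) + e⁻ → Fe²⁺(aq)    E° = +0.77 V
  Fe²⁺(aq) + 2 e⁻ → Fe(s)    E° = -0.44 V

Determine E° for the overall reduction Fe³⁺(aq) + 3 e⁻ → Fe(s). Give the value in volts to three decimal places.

-0.037 V

Adding the free-energy changes (−nFE°) of the two steps gives −n₃FE°₃ = −n₁FE°₁ − n₂FE°₂.
E°₃ = (1×+0.77 + 2×-0.44) / 3 = (-0.110) / 3 = -0.037 V.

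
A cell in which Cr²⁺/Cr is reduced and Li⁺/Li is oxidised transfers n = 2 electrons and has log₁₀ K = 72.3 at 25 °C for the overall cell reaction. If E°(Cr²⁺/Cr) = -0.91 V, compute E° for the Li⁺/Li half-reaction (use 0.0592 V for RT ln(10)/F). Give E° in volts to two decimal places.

E°cell = (0.0592/n)·log K = (0.0592/2)(72.3) = +2.140 V.
Since Cr²⁺/Cr is the cathode and Li⁺/Li the anode, E°cell = E°(Cr²⁺/Cr) − E°(Li⁺/Li).
So E°(Li⁺/Li) = E°(Cr²⁺/Cr) − E°cell = (-0.91) − (+2.140) = -3.05 V.

-3.05 V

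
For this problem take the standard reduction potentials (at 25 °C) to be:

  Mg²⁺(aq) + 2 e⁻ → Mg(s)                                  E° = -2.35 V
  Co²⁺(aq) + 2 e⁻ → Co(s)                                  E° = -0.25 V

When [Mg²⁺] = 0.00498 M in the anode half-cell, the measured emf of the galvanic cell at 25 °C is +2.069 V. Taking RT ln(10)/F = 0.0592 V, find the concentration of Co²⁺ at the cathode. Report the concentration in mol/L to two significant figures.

0.00045 M

Co²⁺/Co is the cathode, Mg²⁺/Mg the anode: E°cell = +2.10 V, n = 2.
Overall reaction: Co²⁺(aq) + Mg(s) → Co(s) + Mg²⁺(aq); Q = [Mg²⁺]^1/[Co²⁺]^1.
From E = E° − (0.0592/n) log Q: log Q = (E° − E)·n/0.0592 = (+2.10 − (+2.069))·2/0.0592 = 1.0473.
So 1·log[Co²⁺] = 1·log(0.00498) − log Q = -2.3028 − (1.0473) = -3.3501; [Co²⁺] = 10^(-3.3501) ≈ 0.00045 M.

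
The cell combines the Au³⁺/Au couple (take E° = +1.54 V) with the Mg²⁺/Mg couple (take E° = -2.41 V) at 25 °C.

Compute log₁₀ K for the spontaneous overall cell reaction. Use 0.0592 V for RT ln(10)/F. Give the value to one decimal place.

Cathode: Au³⁺/Au; anode: Mg²⁺/Mg. E°cell = +3.95 V, n = 6.
log K = nE°cell / 0.0592 = (6)(+3.95) / 0.0592 = 400.3.

400.3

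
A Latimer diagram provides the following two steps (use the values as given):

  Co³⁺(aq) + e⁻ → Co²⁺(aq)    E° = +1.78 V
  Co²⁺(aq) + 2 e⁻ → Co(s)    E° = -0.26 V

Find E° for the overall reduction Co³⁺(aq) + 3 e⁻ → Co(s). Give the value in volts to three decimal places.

+0.420 V

Standard free energies of sequential steps add: ΔG°₃ = ΔG°₁ + ΔG°₂, so n₃E°₃ = n₁E°₁ + n₂E°₂.
E°₃ = (1×+1.78 + 2×-0.26) / 3 = (+1.260) / 3 = +0.420 V.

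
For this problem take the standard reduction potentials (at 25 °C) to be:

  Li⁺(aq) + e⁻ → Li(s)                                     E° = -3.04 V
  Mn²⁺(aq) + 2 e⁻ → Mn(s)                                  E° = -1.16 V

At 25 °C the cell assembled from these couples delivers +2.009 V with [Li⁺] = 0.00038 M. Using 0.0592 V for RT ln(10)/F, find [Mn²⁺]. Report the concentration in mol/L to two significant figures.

Mn²⁺/Mn is the cathode, Li⁺/Li the anode: E°cell = +1.88 V, n = 2.
Overall reaction: Mn²⁺(aq) + 2 Li(s) → Mn(s) + 2 Li⁺(aq); Q = [Li⁺]^2/[Mn²⁺]^1.
From E = E° − (0.0592/n) log Q: log Q = (E° − E)·n/0.0592 = (+1.88 − (+2.009))·2/0.0592 = -4.3581.
So 1·log[Mn²⁺] = 2·log(0.00038) − log Q = -6.8404 − (-4.3581) = -2.4823; [Mn²⁺] = 10^(-2.4823) ≈ 0.0033 M.

0.0033 M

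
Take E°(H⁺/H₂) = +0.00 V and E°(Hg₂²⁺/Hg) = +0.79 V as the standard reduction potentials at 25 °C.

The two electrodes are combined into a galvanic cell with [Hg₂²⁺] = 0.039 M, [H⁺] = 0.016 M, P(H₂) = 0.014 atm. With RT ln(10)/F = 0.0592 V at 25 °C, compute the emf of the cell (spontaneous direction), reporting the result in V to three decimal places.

+0.800 V

Hg₂²⁺/Hg is the cathode (higher E°), H⁺/H₂ the anode: E°cell = +0.79 − (+0.00) = +0.79 V, n = 2.
Overall: Hg₂²⁺(aq) + H₂(g) → 2 Hg(l) + 2 H⁺(aq)
Q = [H⁺]^2 / ([Hg₂²⁺]·P(H₂)); log Q = -0.329.
E = E° − (0.0592/n) log Q = +0.79 − (0.0592/2)(-0.329) = +0.800 V.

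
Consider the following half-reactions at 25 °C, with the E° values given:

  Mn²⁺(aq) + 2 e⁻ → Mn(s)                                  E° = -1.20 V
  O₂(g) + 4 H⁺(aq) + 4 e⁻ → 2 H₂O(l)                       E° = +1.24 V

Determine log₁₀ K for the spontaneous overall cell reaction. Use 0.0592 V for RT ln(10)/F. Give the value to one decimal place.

164.9

Cathode: O₂/H₂O; anode: Mn²⁺/Mn. E°cell = +2.44 V, n = 4.
log K = nE°cell / 0.0592 = (4)(+2.44) / 0.0592 = 164.9.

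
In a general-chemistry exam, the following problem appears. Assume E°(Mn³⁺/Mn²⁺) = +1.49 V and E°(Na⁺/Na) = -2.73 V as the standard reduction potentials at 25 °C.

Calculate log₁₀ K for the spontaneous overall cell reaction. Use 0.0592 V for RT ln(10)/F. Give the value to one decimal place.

71.3

Cathode: Mn³⁺/Mn²⁺; anode: Na⁺/Na. E°cell = +4.22 V, n = 1.
log K = nE°cell / 0.0592 = (1)(+4.22) / 0.0592 = 71.3.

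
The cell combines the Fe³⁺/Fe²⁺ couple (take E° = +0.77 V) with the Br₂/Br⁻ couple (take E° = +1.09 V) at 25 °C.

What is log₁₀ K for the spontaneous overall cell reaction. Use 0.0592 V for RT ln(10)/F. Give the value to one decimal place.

10.8

Cathode: Br₂/Br⁻; anode: Fe³⁺/Fe²⁺. E°cell = +0.32 V, n = 2.
log K = nE°cell / 0.0592 = (2)(+0.32) / 0.0592 = 10.8.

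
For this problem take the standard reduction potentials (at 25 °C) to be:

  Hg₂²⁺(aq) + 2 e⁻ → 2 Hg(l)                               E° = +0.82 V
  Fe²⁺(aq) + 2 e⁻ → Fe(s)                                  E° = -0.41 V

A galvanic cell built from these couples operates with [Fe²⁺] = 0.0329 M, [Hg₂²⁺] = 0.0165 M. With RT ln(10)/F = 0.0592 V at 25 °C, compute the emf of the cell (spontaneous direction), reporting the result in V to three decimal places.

Hg₂²⁺/Hg is the cathode (higher E°), Fe²⁺/Fe the anode: E°cell = +0.82 − (-0.41) = +1.23 V, n = 2.
Overall: Hg₂²⁺(aq) + Fe(s) → 2 Hg(l) + Fe²⁺(aq)
Q = [Fe²⁺] / ([Hg₂²⁺]); log Q = 0.300.
E = E° − (0.0592/n) log Q = +1.23 − (0.0592/2)(0.300) = +1.221 V.

+1.221 V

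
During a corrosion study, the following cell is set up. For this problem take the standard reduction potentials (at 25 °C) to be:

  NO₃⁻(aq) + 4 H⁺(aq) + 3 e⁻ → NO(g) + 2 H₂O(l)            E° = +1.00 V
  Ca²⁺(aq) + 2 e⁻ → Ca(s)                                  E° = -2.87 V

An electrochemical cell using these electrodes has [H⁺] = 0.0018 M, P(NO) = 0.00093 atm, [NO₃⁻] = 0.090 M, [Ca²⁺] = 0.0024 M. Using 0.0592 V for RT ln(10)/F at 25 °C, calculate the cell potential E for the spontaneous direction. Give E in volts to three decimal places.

NO₃⁻/NO is the cathode (higher E°), Ca²⁺/Ca the anode: E°cell = +1.00 − (-2.87) = +3.87 V, n = 6.
Overall: 2 NO₃⁻(aq) + 8 H⁺(aq) + 3 Ca(s) → 2 NO(g) + 4 H₂O(l) + 3 Ca²⁺(aq)
Q = P(NO)^2·[Ca²⁺]^3 / ([NO₃⁻]^2·[H⁺]^8); log Q = 10.127.
E = E° − (0.0592/n) log Q = +3.87 − (0.0592/6)(10.127) = +3.770 V.

+3.770 V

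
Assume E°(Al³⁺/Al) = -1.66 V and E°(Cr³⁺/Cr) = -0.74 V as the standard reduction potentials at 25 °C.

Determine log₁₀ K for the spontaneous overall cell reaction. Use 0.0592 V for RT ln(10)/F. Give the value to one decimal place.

46.6

Cathode: Cr³⁺/Cr; anode: Al³⁺/Al. E°cell = +0.92 V, n = 3.
log K = nE°cell / 0.0592 = (3)(+0.92) / 0.0592 = 46.6.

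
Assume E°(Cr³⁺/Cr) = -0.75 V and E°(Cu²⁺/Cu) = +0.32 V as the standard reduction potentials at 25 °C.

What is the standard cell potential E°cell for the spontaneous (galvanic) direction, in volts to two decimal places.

The Cu²⁺/Cu couple has the higher reduction potential, so it is the cathode; Cr³⁺/Cr is oxidised at the anode.
E°cell = E°(cathode) − E°(anode) = (+0.32) − (-0.75) = +1.07 V.

+1.07 V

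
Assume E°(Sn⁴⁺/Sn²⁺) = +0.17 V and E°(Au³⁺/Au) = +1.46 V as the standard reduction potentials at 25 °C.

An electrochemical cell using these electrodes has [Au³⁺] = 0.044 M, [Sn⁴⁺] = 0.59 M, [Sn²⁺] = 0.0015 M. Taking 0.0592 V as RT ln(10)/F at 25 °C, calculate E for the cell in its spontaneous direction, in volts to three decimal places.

Au³⁺/Au is the cathode (higher E°), Sn⁴⁺/Sn²⁺ the anode: E°cell = +1.46 − (+0.17) = +1.29 V, n = 6.
Overall: 2 Au³⁺(aq) + 3 Sn²⁺(aq) → 2 Au(s) + 3 Sn⁴⁺(aq)
Q = [Sn⁴⁺]^3 / ([Au³⁺]^2·[Sn²⁺]^3); log Q = 10.497.
E = E° − (0.0592/n) log Q = +1.29 − (0.0592/6)(10.497) = +1.186 V.

+1.186 V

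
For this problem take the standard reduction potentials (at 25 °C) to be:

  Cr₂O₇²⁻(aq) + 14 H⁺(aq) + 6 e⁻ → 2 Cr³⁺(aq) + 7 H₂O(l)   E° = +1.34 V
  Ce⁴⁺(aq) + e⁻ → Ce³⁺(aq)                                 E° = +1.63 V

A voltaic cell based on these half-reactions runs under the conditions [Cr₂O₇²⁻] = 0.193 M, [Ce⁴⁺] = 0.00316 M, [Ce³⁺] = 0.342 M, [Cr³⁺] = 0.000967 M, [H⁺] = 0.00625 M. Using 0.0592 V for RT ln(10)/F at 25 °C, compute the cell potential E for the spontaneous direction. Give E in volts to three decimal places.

+0.422 V

Ce⁴⁺/Ce³⁺ is the cathode (higher E°), Cr₂O₇²⁻/Cr³⁺ the anode: E°cell = +1.63 − (+1.34) = +0.29 V, n = 6.
Overall: 6 Ce⁴⁺(aq) + 2 Cr³⁺(aq) + 7 H₂O(l) → 6 Ce³⁺(aq) + Cr₂O₇²⁻(aq) + 14 H⁺(aq)
Q = [Ce³⁺]^6·[Cr₂O₇²⁻]·[H⁺]^14 / ([Ce⁴⁺]^6·[Cr³⁺]^2); log Q = -13.337.
E = E° − (0.0592/n) log Q = +0.29 − (0.0592/6)(-13.337) = +0.422 V.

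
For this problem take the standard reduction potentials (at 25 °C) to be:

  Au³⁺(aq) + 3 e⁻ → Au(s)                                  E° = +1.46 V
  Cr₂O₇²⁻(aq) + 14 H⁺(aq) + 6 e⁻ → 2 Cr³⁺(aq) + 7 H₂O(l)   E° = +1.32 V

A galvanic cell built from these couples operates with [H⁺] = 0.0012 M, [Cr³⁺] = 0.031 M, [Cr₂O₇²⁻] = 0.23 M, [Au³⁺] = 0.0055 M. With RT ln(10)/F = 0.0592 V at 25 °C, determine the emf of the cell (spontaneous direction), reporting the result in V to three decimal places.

+0.475 V

Au³⁺/Au is the cathode (higher E°), Cr₂O₇²⁻/Cr³⁺ the anode: E°cell = +1.46 − (+1.32) = +0.14 V, n = 6.
Overall: 2 Au³⁺(aq) + 2 Cr³⁺(aq) + 7 H₂O(l) → 2 Au(s) + Cr₂O₇²⁻(aq) + 14 H⁺(aq)
Q = [Cr₂O₇²⁻]·[H⁺]^14 / ([Au³⁺]^2·[Cr³⁺]^2); log Q = -33.993.
E = E° − (0.0592/n) log Q = +0.14 − (0.0592/6)(-33.993) = +0.475 V.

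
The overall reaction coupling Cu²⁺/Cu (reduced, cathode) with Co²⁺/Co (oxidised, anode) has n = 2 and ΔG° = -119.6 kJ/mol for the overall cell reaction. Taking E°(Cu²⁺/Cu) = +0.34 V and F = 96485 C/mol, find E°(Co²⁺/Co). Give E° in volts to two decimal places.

-0.28 V

E°cell = −ΔG°/(nF) = −(-119.6×10³)/((2)(96485)) = +0.620 V.
Since Cu²⁺/Cu is the cathode and Co²⁺/Co the anode, E°cell = E°(Cu²⁺/Cu) − E°(Co²⁺/Co).
So E°(Co²⁺/Co) = E°(Cu²⁺/Cu) − E°cell = (+0.34) − (+0.620) = -0.28 V.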